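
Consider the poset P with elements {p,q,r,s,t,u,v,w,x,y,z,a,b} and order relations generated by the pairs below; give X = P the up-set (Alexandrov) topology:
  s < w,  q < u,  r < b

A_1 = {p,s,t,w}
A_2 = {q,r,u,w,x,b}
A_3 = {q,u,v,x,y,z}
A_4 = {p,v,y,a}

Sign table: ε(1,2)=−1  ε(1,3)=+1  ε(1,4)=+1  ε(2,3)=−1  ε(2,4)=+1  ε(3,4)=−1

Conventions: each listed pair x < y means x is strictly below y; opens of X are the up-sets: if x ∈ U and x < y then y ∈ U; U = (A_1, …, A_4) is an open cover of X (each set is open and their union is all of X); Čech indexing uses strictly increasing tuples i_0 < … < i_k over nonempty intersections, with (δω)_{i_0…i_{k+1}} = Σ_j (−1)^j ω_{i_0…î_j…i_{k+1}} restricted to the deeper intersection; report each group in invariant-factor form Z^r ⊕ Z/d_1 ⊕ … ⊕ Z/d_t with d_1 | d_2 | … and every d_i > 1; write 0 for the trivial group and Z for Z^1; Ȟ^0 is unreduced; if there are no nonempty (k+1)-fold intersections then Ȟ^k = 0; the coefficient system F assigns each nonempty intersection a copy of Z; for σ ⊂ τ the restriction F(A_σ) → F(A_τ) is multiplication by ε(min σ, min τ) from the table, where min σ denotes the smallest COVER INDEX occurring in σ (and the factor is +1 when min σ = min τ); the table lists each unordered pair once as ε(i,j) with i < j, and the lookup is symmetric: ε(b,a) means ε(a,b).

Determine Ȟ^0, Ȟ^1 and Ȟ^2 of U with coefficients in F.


nerve simplices:
  A12={w} A14={p} A23={q,u,x} A34={v,y}
C dims 4,4; δ0: rk 4, SNF 1^3·2
degree 0: 4−4−0 = 0 → Ȟ^0 ≅ 0
degree 1: 4−0−4 = 0 plus torsion [2] → Ȟ^1 ≅ Z/2
degree 2: 0−0−0 = 0 → Ȟ^2 ≅ 0

Ȟ^0(U;F) ≅ 0, Ȟ^1(U;F) ≅ Z/2 and Ȟ^2(U;F) ≅ 0


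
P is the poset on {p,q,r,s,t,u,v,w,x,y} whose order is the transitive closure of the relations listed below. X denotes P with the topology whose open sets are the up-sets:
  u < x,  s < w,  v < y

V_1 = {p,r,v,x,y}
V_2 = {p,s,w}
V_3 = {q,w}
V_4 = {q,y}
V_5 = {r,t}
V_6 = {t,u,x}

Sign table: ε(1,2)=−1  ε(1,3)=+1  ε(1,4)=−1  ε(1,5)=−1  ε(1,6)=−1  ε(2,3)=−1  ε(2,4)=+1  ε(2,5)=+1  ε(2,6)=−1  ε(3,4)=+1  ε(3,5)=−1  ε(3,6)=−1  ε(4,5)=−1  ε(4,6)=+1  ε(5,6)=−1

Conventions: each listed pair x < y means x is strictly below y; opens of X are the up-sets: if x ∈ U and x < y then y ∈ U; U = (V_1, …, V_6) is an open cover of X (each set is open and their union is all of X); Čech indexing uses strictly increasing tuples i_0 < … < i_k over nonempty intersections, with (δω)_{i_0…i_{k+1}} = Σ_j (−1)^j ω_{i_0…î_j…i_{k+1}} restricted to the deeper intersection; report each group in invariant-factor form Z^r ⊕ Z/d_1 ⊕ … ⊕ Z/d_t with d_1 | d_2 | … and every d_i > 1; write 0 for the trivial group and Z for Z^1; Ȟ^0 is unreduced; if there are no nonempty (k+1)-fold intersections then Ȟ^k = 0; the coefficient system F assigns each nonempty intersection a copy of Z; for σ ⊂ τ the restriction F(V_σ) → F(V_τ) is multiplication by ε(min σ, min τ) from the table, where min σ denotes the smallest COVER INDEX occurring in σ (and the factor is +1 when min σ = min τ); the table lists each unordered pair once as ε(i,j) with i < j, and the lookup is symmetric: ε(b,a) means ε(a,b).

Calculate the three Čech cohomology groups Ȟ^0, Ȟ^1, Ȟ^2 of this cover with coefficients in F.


Ȟ^0 ≅ 0, Ȟ^1 ≅ Z ⊕ Z/2 and Ȟ^2 ≅ 0

nerve of the cover:
  V12={p} V14={y} V15={r} V16={x} V23={w} V34={q} V56={t}
C dims 6,7; δ0: rk 6, SNF 1^5·2
Ȟ^0 = (6 − 6) − 0 = 0, so Ȟ^0 ≅ 0
Ȟ^1 = (7 − 0) − 6 = 1 plus torsion [2], so Ȟ^1 ≅ Z ⊕ Z/2
Ȟ^2 = (0 − 0) − 0 = 0, so Ȟ^2 ≅ 0


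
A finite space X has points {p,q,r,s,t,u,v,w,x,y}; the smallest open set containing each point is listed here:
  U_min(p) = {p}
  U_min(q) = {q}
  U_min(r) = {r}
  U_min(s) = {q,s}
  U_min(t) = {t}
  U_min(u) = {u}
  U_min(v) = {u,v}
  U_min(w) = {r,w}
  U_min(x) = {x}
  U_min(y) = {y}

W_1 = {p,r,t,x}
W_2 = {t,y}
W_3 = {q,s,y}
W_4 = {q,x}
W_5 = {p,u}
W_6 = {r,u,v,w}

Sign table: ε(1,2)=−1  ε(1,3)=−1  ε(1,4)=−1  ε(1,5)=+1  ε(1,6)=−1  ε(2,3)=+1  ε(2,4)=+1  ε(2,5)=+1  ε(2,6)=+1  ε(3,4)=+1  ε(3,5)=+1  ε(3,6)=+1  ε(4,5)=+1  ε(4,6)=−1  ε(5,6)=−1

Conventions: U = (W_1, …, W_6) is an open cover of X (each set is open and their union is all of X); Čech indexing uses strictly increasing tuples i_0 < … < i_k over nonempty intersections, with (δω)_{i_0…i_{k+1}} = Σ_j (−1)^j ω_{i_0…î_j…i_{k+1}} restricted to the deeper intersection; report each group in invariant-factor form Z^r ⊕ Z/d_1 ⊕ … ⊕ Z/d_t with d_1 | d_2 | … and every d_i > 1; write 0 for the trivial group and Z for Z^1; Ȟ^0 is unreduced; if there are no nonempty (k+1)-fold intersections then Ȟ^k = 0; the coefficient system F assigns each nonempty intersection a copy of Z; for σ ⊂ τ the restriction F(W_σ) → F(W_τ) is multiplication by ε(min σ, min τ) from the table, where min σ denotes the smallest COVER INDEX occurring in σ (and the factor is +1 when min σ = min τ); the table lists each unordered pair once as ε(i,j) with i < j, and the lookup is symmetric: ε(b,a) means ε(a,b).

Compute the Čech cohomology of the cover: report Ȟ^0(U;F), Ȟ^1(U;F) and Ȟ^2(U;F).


Ȟ^0 = Z,  Ȟ^1 = Z^2,  Ȟ^2 = 0

nerve simplices:
  W12={t} W14={x} W15={p} W16={r} W23={y} W34={q} W56={u}
C dims 6,7; δ0: rk 5, SNF 1^5
degree 0: 6−5−0 = 1 → Ȟ^0 ≅ Z
degree 1: 7−0−5 = 2 → Ȟ^1 ≅ Z^2
degree 2: 0−0−0 = 0 → Ȟ^2 ≅ 0


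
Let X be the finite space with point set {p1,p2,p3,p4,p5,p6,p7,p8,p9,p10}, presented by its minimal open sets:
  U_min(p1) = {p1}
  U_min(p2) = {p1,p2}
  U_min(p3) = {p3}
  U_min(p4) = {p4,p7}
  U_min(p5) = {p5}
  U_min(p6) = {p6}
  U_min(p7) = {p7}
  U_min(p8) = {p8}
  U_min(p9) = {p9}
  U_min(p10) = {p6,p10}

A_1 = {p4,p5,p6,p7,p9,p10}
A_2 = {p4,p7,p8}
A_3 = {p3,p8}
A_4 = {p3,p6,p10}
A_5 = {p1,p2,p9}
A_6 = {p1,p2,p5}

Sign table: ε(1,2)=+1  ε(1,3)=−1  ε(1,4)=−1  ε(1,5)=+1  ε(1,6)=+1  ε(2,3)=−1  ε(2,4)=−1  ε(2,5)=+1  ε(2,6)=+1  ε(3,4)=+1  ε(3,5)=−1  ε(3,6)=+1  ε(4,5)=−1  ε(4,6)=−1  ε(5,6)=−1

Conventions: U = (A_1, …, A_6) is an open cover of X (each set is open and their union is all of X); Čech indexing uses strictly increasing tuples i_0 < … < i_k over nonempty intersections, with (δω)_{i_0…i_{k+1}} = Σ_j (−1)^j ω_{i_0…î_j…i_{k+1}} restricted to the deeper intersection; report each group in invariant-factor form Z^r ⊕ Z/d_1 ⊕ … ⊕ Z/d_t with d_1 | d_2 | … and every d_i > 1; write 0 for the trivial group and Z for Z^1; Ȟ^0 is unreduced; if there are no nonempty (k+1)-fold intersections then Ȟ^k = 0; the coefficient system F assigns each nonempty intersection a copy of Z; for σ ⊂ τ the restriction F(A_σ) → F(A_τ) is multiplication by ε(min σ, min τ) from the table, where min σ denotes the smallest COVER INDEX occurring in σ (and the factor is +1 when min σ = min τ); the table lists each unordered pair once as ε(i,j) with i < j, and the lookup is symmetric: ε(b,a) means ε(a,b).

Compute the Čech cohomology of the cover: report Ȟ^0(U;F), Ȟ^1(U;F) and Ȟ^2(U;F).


Ȟ^0(U;F) ≅ 0,  Ȟ^1(U;F) ≅ Z ⊕ Z/2,  Ȟ^2(U;F) ≅ 0

nerve of the cover:
  A12={p4,p7} A14={p6,p10} A15={p9} A16={p5} A23={p8} A34={p3} A56={p1,p2}
C dims 6,7; δ0: rk 6, SNF 1^5·2
Ȟ^0 = (6 − 6) − 0 = 0, so Ȟ^0 ≅ 0
Ȟ^1 = (7 − 0) − 6 = 1 plus torsion [2], so Ȟ^1 ≅ Z ⊕ Z/2
Ȟ^2 = (0 − 0) − 0 = 0, so Ȟ^2 ≅ 0


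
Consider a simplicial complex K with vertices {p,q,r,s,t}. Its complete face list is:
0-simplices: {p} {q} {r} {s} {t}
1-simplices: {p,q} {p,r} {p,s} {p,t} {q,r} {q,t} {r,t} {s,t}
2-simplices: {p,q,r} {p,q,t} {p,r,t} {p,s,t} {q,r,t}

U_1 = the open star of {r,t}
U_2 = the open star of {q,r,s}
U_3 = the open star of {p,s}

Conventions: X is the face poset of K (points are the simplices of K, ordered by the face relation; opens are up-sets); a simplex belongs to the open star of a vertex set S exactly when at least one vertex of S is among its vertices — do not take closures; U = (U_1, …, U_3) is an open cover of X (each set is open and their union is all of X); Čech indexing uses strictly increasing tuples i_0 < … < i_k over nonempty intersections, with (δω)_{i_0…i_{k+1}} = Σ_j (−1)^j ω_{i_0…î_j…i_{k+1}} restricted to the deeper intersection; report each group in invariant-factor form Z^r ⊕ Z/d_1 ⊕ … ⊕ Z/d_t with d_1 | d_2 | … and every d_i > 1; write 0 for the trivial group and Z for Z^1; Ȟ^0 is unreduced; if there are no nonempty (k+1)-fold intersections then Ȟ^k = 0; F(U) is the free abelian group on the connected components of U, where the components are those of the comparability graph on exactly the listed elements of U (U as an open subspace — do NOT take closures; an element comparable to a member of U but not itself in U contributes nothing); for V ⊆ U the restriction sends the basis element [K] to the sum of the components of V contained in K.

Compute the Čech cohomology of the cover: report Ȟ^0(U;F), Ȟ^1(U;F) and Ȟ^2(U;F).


Ȟ^0 ≅ Z; Ȟ^1 ≅ 0; Ȟ^2 ≅ Z

nerve simplices:
  U1={{r},{t},{p,r},{p,t},{q,r},{q,t},{r,t},{s,t},{p,q,r},{p,q,t},{p,r,t},{p,s,t},{q,r,t}} U2={{q},{r},{s},{p,q},{p,r},{p,s},{q,r},{q,t},{r,t},{s,t},{p,q,r},{p,q,t},{p,r,t},{p,s,t},{q,r,t}} U3={{p},{s},{p,q},{p,r},{p,s},{p,t},{s,t},{p,q,r},{p,q,t},{p,r,t},{p,s,t}}
  U12={{r},{p,r},{q,r},{q,t},{r,t},{s,t},{p,q,r},{p,q,t},{p,r,t},{p,s,t},{q,r,t}} U13={{p,r},{p,t},{s,t},{p,q,r},{p,q,t},{p,r,t},{p,s,t}} U23={{s},{p,q},{p,r},{p,s},{s,t},{p,q,r},{p,q,t},{p,r,t},{p,s,t}}
  U123={{p,r},{s,t},{p,q,r},{p,q,t},{p,r,t},{p,s,t}}
components per intersection:
  U1: {{r},{t},{p,r},{p,t},{q,r},{q,t},{r,t},{s,t},{p,q,r},{p,q,t},{p,r,t},{p,s,t},{q,r,t}}
  U2: {{q},{r},{p,q},{p,r},{q,r},{q,t},{r,t},{p,q,r},{p,q,t},{p,r,t},{q,r,t}} {{s},{p,s},{s,t},{p,s,t}}
  U3: {{p},{s},{p,q},{p,r},{p,s},{p,t},{s,t},{p,q,r},{p,q,t},{p,r,t},{p,s,t}}
  U12: {{r},{p,r},{q,r},{q,t},{r,t},{p,q,r},{p,q,t},{p,r,t},{q,r,t}} {{s,t},{p,s,t}}
  U13: {{p,r},{p,t},{s,t},{p,q,r},{p,q,t},{p,r,t},{p,s,t}}
  U23: {{s},{p,s},{s,t},{p,s,t}} {{p,q},{p,r},{p,q,r},{p,q,t},{p,r,t}}
  U123: {{p,r},{p,q,r},{p,r,t}} {{s,t},{p,s,t}} {{p,q,t}}
C dims 4,5,3; δ0: rk 3, SNF 1^3; δ1: rk 2, SNF 1^2
degree 0: 4−3−0 = 1 → Ȟ^0 ≅ Z
degree 1: 5−2−3 = 0 → Ȟ^1 ≅ 0
degree 2: 3−0−2 = 1 → Ȟ^2 ≅ Z


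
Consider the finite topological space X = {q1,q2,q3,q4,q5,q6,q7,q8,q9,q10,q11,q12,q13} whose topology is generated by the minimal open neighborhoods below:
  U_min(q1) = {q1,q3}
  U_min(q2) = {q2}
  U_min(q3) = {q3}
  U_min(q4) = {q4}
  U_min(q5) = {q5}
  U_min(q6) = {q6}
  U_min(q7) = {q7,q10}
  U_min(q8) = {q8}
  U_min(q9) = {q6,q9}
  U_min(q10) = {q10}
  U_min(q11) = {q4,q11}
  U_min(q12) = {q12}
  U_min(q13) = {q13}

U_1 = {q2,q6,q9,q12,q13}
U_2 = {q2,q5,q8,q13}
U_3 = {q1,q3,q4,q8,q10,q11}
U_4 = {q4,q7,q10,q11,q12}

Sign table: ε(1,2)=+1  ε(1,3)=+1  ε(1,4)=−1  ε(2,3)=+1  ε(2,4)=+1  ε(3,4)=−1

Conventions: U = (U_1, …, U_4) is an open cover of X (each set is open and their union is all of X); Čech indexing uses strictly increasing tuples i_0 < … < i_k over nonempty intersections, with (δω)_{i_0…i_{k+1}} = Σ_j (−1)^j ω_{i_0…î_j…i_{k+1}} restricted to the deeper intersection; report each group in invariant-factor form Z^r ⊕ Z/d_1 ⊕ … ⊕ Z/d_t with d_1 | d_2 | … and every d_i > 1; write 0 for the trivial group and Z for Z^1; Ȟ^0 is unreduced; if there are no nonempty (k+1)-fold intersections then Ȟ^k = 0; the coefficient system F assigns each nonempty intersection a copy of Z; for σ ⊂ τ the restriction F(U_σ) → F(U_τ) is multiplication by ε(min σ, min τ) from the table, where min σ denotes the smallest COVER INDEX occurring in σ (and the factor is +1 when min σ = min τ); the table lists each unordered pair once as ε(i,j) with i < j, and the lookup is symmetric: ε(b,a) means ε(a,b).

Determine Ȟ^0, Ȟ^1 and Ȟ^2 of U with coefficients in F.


Ȟ^0(U;F) ≅ Z; Ȟ^1(U;F) ≅ Z; Ȟ^2(U;F) ≅ 0

cover nerve:
  U12={q2,q13} U14={q12} U23={q8} U34={q4,q10,q11}
C dims 4,4; δ0: rk 3, SNF 1^3
Ȟ^0: (4−3)−0=1 ⇒ Z
Ȟ^1: (4−0)−3=1 ⇒ Z
Ȟ^2: (0−0)−0=0 ⇒ 0


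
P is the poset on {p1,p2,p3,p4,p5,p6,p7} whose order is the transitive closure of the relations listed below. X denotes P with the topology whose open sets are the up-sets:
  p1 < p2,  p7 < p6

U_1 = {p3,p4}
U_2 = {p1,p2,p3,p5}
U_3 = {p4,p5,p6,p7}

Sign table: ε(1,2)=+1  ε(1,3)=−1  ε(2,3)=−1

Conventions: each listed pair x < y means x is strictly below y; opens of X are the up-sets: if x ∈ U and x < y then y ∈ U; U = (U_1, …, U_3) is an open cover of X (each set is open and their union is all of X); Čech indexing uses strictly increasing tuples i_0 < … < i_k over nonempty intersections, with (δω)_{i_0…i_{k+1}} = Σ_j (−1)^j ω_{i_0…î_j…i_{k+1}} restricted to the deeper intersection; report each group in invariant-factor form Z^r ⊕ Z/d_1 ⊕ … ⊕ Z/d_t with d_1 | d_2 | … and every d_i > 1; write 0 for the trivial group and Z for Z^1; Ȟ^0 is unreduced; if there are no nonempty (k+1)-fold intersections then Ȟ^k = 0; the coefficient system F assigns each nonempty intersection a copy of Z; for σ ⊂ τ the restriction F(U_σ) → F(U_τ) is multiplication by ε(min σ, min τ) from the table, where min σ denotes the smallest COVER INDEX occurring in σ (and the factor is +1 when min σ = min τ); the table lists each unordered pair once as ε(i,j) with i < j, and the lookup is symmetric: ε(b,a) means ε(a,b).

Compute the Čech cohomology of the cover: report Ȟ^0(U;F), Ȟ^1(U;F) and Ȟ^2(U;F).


Ȟ^0 ≅ Z, Ȟ^1 ≅ Z and Ȟ^2 ≅ 0

cover nerve:
  U12={p3} U13={p4} U23={p5}
C dims 3,3; δ0: rk 2, SNF 1^2
Ȟ^0: (3−2)−0=1 ⇒ Z
Ȟ^1: (3−0)−2=1 ⇒ Z
Ȟ^2: (0−0)−0=0 ⇒ 0


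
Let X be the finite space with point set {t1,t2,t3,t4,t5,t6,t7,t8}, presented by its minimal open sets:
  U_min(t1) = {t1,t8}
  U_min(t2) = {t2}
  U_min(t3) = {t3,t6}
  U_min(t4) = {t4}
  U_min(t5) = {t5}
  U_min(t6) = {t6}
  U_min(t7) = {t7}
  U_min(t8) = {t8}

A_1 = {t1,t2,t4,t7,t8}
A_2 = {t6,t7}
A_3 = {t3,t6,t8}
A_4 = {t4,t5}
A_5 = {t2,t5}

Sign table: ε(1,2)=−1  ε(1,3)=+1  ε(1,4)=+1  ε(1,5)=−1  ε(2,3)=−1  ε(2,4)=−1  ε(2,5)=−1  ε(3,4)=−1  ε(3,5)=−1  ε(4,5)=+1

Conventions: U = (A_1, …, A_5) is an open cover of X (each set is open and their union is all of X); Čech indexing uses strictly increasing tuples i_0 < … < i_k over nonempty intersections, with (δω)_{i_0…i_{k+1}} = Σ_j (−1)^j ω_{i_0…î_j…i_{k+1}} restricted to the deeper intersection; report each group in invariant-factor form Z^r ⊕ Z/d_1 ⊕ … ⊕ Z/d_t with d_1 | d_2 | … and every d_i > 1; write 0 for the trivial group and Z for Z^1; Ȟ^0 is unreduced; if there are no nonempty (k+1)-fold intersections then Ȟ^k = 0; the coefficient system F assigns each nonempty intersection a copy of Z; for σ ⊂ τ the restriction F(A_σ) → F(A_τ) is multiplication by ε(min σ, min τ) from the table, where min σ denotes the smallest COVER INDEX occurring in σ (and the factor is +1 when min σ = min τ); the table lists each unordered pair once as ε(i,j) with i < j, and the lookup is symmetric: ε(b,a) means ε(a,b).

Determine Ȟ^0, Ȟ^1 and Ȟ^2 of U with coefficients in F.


nonempty overlaps:
  A12={t7} A13={t8} A14={t4} A15={t2} A23={t6} A45={t5}
C dims 5,6; δ0: rk 5, SNF 1^4·2
degree 0: 5−5−0 = 0 → Ȟ^0 ≅ 0
degree 1: 6−0−5 = 1 plus torsion [2] → Ȟ^1 ≅ Z ⊕ Z/2
degree 2: 0−0−0 = 0 → Ȟ^2 ≅ 0

Ȟ^0 = 0; Ȟ^1 = Z ⊕ Z/2; Ȟ^2 = 0


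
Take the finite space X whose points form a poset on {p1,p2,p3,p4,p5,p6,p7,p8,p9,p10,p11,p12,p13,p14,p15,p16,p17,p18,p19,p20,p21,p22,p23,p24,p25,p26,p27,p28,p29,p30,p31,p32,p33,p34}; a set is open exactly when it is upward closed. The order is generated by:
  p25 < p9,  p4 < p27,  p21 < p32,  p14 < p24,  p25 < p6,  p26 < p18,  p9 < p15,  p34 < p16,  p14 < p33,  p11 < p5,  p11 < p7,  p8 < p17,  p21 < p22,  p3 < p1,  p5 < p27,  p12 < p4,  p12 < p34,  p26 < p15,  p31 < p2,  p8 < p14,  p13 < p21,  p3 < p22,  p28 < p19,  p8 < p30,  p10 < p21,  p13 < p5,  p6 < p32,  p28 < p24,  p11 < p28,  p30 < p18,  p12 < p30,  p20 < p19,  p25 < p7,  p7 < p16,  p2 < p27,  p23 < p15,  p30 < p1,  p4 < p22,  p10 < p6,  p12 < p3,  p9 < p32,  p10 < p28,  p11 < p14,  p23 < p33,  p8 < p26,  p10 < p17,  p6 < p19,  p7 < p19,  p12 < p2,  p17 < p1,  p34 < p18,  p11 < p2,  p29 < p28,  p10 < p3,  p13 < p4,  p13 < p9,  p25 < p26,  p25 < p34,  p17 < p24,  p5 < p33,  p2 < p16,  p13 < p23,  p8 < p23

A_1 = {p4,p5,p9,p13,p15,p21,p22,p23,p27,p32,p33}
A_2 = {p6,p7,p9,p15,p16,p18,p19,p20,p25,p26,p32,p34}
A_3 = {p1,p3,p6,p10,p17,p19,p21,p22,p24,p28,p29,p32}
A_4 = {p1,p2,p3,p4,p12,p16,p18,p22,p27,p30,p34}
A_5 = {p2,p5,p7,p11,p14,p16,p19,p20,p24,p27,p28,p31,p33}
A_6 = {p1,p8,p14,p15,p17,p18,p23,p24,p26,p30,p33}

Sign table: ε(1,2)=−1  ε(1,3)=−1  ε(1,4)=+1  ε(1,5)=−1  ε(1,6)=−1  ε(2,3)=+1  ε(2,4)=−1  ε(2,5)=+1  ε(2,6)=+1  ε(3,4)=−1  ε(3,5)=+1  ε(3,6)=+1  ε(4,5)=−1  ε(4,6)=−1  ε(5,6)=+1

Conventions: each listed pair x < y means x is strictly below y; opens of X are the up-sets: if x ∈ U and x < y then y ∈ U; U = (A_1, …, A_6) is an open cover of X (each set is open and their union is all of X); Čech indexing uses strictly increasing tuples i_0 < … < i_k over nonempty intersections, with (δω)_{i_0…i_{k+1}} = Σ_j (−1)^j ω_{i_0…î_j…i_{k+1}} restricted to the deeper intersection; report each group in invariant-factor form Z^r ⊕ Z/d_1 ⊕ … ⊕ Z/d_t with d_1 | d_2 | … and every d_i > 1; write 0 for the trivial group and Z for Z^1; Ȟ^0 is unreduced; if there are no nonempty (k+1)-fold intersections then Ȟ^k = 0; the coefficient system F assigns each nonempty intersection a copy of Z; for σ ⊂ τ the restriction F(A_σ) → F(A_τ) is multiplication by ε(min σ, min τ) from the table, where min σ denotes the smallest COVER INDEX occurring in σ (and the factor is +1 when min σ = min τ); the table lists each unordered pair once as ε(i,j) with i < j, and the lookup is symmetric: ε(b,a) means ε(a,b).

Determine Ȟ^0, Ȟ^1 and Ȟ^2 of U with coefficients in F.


nonempty intersections:
  A12={p9,p15,p32} A13={p21,p22,p32} A14={p4,p22,p27} A15={p5,p27,p33} A16={p15,p23,p33} A23={p6,p19,p32} A24={p16,p18,p34} A25={p7,p16,p19,p20} A26={p15,p18,p26} A34={p1,p3,p22} A35={p19,p24,p28} A36={p1,p17,p24} A45={p2,p16,p27} A46={p1,p18,p30} A56={p14,p24,p33}
  A123={p32} A126={p15} A134={p22} A145={p27} A156={p33} A235={p19} A245={p16} A246={p18} A346={p1} A356={p24}
C dims 6,15,10; δ0: rk 5, SNF 1^5; δ1: rk 10, SNF 1^9·2
Ȟ^0: (6−5)−0=1 ⇒ Z
Ȟ^1: (15−10)−5=0 ⇒ 0
Ȟ^2: (10−0)−10=0 plus torsion [2] ⇒ Z/2

Ȟ^0 = Z,  Ȟ^1 = 0,  Ȟ^2 = Z/2


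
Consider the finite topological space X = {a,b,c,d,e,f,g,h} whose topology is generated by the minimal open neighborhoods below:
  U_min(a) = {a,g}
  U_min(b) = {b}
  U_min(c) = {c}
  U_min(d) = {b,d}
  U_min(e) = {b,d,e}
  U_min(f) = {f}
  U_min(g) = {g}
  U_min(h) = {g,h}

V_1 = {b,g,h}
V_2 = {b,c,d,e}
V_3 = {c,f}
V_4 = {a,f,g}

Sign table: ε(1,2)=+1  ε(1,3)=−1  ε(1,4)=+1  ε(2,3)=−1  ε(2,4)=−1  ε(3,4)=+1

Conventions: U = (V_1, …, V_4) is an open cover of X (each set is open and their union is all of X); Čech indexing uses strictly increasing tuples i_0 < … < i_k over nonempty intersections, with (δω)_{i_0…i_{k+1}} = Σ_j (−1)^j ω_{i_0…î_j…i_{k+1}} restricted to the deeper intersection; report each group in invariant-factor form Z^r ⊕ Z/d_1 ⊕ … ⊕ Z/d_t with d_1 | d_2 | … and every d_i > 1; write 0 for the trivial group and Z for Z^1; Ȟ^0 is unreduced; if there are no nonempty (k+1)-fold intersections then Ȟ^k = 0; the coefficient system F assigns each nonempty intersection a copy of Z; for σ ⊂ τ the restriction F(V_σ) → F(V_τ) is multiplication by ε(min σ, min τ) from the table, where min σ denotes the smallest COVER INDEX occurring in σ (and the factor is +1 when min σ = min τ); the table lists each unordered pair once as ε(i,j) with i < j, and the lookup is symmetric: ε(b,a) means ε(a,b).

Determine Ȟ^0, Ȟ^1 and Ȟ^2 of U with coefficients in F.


nerve of the cover:
  V12={b} V14={g} V23={c} V34={f}
C dims 4,4; δ0: rk 4, SNF 1^3·2
Ȟ^0 = (4 − 4) − 0 = 0, so Ȟ^0 ≅ 0
Ȟ^1 = (4 − 0) − 4 = 0 plus torsion [2], so Ȟ^1 ≅ Z/2
Ȟ^2 = (0 − 0) − 0 = 0, so Ȟ^2 ≅ 0

Ȟ^0 = 0, Ȟ^1 = Z/2 and Ȟ^2 = 0


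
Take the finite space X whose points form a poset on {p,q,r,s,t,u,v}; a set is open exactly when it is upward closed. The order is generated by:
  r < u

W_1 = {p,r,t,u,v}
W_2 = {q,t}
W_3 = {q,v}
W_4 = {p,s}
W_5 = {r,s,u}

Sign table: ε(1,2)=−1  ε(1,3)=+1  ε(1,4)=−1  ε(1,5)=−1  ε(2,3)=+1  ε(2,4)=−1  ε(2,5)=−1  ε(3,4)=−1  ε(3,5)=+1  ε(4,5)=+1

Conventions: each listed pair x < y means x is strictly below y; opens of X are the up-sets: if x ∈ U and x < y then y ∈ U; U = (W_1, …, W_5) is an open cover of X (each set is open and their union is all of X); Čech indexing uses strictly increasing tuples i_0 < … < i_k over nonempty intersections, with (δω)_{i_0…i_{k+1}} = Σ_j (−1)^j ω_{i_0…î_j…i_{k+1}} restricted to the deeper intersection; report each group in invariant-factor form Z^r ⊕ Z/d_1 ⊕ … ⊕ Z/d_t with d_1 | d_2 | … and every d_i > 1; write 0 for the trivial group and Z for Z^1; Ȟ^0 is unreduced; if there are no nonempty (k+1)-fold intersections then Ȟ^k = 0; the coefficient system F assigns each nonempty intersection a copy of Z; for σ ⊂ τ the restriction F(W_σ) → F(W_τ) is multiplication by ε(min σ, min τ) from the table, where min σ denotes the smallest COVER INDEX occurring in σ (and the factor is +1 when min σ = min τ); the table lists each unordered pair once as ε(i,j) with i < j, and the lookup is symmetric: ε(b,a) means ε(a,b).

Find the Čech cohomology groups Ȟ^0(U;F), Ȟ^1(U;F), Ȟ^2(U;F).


Ȟ^0(U;F) ≅ 0, Ȟ^1(U;F) ≅ Z ⊕ Z/2, Ȟ^2(U;F) ≅ 0

nerve simplices:
  W12={t} W13={v} W14={p} W15={r,u} W23={q} W45={s}
C dims 5,6; δ0: rk 5, SNF 1^4·2
degree 0: 5−5−0 = 0 → Ȟ^0 ≅ 0
degree 1: 6−0−5 = 1 plus torsion [2] → Ȟ^1 ≅ Z ⊕ Z/2
degree 2: 0−0−0 = 0 → Ȟ^2 ≅ 0


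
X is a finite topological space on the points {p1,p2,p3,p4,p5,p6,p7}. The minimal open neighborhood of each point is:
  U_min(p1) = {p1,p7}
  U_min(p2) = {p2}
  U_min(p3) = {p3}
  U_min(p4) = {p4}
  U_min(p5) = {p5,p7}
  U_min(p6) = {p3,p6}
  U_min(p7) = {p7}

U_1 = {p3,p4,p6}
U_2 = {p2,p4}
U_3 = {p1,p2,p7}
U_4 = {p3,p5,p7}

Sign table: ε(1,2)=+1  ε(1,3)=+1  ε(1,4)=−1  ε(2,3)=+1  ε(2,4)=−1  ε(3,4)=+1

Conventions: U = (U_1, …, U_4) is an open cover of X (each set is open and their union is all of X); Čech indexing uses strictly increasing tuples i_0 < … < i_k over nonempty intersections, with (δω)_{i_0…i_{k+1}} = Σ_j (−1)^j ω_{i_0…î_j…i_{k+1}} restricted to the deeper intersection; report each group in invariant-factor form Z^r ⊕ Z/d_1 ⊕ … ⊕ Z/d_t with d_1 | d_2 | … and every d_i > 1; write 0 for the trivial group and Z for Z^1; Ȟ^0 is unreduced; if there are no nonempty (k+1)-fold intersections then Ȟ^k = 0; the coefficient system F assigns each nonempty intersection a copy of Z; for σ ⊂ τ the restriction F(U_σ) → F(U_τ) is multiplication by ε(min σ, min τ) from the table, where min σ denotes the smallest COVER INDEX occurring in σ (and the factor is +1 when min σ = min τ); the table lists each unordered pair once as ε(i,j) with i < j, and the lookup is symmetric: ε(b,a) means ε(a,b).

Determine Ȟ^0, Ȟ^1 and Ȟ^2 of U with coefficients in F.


Ȟ^0 = 0, Ȟ^1 = Z/2, Ȟ^2 = 0

intersection data:
  U12={p4} U14={p3} U23={p2} U34={p7}
C dims 4,4; δ0: rk 4, SNF 1^3·2
Ȟ^0 = (4 − 4) − 0 = 0, so Ȟ^0 ≅ 0
Ȟ^1 = (4 − 0) − 4 = 0 plus torsion [2], so Ȟ^1 ≅ Z/2
Ȟ^2 = (0 − 0) − 0 = 0, so Ȟ^2 ≅ 0


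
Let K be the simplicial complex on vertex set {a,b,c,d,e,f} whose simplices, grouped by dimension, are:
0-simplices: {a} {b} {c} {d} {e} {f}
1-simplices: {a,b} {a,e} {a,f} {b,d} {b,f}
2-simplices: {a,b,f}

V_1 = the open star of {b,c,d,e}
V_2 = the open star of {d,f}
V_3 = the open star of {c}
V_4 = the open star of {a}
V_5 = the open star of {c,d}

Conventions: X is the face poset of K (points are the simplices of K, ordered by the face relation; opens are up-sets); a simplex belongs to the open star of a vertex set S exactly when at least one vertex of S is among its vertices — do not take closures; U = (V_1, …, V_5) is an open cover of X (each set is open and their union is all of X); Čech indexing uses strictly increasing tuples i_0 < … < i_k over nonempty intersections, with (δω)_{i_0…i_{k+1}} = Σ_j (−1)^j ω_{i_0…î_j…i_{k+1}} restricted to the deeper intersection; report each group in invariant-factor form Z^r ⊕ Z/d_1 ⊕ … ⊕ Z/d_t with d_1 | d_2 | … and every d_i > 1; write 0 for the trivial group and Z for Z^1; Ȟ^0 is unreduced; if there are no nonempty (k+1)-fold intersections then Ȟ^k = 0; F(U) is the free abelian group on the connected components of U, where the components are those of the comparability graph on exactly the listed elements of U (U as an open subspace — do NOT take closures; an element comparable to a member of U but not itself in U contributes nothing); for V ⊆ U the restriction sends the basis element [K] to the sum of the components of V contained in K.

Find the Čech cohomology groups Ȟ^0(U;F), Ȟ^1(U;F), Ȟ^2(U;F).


nerve simplices:
  V1={{b},{c},{d},{e},{a,b},{a,e},{b,d},{b,f},{a,b,f}} V2={{d},{f},{a,f},{b,d},{b,f},{a,b,f}} V3={{c}} V4={{a},{a,b},{a,e},{a,f},{a,b,f}} V5={{c},{d},{b,d}}
  V12={{d},{b,d},{b,f},{a,b,f}} V13={{c}} V14={{a,b},{a,e},{a,b,f}} V15={{c},{d},{b,d}} V24={{a,f},{a,b,f}} V25={{d},{b,d}} V35={{c}}
  V124={{a,b,f}} V125={{d},{b,d}} V135={{c}}
components per intersection:
  V1: {{b},{d},{a,b},{b,d},{b,f},{a,b,f}} {{c}} {{e},{a,e}}
  V2: {{d},{b,d}} {{f},{a,f},{b,f},{a,b,f}}
  V3: {{c}}
  V4: {{a},{a,b},{a,e},{a,f},{a,b,f}}
  V5: {{c}} {{d},{b,d}}
  V12: {{d},{b,d}} {{b,f},{a,b,f}}
  V13: {{c}}
  V14: {{a,b},{a,b,f}} {{a,e}}
  V15: {{c}} {{d},{b,d}}
  V24: {{a,f},{a,b,f}}
  V25: {{d},{b,d}}
  V35: {{c}}
  V124: {{a,b,f}}
  V125: {{d},{b,d}}
  V135: {{c}}
C dims 9,10,3; δ0: rk 7, SNF 1^7; δ1: rk 3, SNF 1^3
degree 0: 9−7−0 = 2 → Ȟ^0 ≅ Z^2
degree 1: 10−3−7 = 0 → Ȟ^1 ≅ 0
degree 2: 3−0−3 = 0 → Ȟ^2 ≅ 0

Ȟ^0 ≅ Z^2, Ȟ^1 ≅ 0 and Ȟ^2 ≅ 0


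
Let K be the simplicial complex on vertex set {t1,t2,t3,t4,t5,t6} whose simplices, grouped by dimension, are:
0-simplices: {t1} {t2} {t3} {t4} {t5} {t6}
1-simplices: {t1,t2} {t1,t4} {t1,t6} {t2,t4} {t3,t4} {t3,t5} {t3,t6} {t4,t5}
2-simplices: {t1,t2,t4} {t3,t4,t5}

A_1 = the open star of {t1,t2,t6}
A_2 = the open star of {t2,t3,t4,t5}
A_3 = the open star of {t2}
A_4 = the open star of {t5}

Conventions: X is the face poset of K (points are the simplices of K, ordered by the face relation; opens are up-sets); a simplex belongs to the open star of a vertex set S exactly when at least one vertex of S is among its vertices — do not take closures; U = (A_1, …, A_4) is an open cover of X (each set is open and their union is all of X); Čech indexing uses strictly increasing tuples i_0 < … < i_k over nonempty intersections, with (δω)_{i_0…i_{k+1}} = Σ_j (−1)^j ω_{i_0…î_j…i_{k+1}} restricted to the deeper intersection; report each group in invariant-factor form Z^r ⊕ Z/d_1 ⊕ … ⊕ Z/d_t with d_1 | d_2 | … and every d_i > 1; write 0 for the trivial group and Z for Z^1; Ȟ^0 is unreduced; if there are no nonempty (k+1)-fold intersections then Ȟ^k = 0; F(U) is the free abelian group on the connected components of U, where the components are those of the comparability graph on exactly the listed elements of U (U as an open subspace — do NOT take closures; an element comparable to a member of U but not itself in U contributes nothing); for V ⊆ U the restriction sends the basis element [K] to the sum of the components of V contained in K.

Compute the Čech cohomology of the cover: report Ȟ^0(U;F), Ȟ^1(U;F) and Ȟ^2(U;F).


intersection data:
  A1={{t1},{t2},{t6},{t1,t2},{t1,t4},{t1,t6},{t2,t4},{t3,t6},{t1,t2,t4}} A2={{t2},{t3},{t4},{t5},{t1,t2},{t1,t4},{t2,t4},{t3,t4},{t3,t5},{t3,t6},{t4,t5},{t1,t2,t4},{t3,t4,t5}} A3={{t2},{t1,t2},{t2,t4},{t1,t2,t4}} A4={{t5},{t3,t5},{t4,t5},{t3,t4,t5}}
  A12={{t2},{t1,t2},{t1,t4},{t2,t4},{t3,t6},{t1,t2,t4}} A13={{t2},{t1,t2},{t2,t4},{t1,t2,t4}} A23={{t2},{t1,t2},{t2,t4},{t1,t2,t4}} A24={{t5},{t3,t5},{t4,t5},{t3,t4,t5}}
  A123={{t2},{t1,t2},{t2,t4},{t1,t2,t4}}
components per intersection:
  A1: {{t1},{t2},{t6},{t1,t2},{t1,t4},{t1,t6},{t2,t4},{t3,t6},{t1,t2,t4}}
  A2: {{t2},{t3},{t4},{t5},{t1,t2},{t1,t4},{t2,t4},{t3,t4},{t3,t5},{t3,t6},{t4,t5},{t1,t2,t4},{t3,t4,t5}}
  A3: {{t2},{t1,t2},{t2,t4},{t1,t2,t4}}
  A4: {{t5},{t3,t5},{t4,t5},{t3,t4,t5}}
  A12: {{t2},{t1,t2},{t1,t4},{t2,t4},{t1,t2,t4}} {{t3,t6}}
  A13: {{t2},{t1,t2},{t2,t4},{t1,t2,t4}}
  A23: {{t2},{t1,t2},{t2,t4},{t1,t2,t4}}
  A24: {{t5},{t3,t5},{t4,t5},{t3,t4,t5}}
  A123: {{t2},{t1,t2},{t2,t4},{t1,t2,t4}}
C dims 4,5,1; δ0: rk 3, SNF 1^3; δ1: rk 1, SNF 1^1
Ȟ^0 = (4 − 3) − 0 = 1, so Ȟ^0 ≅ Z
Ȟ^1 = (5 − 1) − 3 = 1, so Ȟ^1 ≅ Z
Ȟ^2 = (1 − 0) − 1 = 0, so Ȟ^2 ≅ 0

Ȟ^0 = Z; Ȟ^1 = Z; Ȟ^2 = 0


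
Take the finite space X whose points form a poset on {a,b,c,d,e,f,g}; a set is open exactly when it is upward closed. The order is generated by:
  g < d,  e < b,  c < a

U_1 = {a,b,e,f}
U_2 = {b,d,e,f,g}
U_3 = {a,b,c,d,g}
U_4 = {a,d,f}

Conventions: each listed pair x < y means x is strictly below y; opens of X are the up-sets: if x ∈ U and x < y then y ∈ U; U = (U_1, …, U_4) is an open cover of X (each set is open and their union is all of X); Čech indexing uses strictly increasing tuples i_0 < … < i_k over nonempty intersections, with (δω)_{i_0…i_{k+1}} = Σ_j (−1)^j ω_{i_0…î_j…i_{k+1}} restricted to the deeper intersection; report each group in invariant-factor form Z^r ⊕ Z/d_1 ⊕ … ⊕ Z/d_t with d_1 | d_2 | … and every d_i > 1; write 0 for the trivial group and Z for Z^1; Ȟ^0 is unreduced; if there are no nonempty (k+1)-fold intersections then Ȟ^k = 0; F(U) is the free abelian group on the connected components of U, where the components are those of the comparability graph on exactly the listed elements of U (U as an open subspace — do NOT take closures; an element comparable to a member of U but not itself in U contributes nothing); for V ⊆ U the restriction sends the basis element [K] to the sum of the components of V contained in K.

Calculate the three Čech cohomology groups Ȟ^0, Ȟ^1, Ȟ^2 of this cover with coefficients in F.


cover nerve:
  U12={b,e,f} U13={a,b} U14={a,f} U23={b,d,g} U24={d,f} U34={a,d}
  U123={b} U124={f} U134={a} U234={d}
components per intersection:
  U1: {a} {b,e} {f}
  U2: {b,e} {d,g} {f}
  U3: {a,c} {b} {d,g}
  U4: {a} {d} {f}
  U12: {b,e} {f}
  U13: {a} {b}
  U14: {a} {f}
  U23: {b} {d,g}
  U24: {d} {f}
  U34: {a} {d}
  U123: {b}
  U124: {f}
  U134: {a}
  U234: {d}
C dims 12,12,4; δ0: rk 8, SNF 1^8; δ1: rk 4, SNF 1^4
Ȟ^0: (12−8)−0=4 ⇒ Z^4
Ȟ^1: (12−4)−8=0 ⇒ 0
Ȟ^2: (4−0)−4=0 ⇒ 0

Ȟ^0(U;F) ≅ Z^4, Ȟ^1(U;F) ≅ 0, Ȟ^2(U;F) ≅ 0


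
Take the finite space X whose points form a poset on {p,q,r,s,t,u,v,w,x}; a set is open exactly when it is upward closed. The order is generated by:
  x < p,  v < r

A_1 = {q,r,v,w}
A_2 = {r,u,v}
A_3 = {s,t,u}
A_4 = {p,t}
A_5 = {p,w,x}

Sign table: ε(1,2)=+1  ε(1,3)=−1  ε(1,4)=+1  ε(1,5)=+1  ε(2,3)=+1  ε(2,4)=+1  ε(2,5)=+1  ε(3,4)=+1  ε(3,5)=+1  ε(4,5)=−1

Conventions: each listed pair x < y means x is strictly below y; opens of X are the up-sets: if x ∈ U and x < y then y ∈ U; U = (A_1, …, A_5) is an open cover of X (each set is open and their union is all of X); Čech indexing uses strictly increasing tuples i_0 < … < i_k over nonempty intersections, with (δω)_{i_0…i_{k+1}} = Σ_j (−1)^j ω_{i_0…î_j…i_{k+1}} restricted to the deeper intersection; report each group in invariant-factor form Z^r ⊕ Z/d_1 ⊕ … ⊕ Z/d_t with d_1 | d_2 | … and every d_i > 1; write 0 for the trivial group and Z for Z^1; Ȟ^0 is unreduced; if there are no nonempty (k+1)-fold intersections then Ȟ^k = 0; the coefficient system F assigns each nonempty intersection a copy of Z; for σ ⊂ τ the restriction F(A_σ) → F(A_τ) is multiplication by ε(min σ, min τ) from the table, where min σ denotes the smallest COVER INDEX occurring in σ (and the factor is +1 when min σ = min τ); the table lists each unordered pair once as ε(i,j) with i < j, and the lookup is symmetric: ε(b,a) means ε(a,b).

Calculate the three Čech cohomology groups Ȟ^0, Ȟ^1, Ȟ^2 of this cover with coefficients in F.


Ȟ^0(U;F) ≅ 0,  Ȟ^1(U;F) ≅ Z/2,  Ȟ^2(U;F) ≅ 0

nonempty intersections:
  A12={r,v} A15={w} A23={u} A34={t} A45={p}
C dims 5,5; δ0: rk 5, SNF 1^4·2
Ȟ^0: (5−5)−0=0 ⇒ 0
Ȟ^1: (5−0)−5=0 plus torsion [2] ⇒ Z/2
Ȟ^2: (0−0)−0=0 ⇒ 0


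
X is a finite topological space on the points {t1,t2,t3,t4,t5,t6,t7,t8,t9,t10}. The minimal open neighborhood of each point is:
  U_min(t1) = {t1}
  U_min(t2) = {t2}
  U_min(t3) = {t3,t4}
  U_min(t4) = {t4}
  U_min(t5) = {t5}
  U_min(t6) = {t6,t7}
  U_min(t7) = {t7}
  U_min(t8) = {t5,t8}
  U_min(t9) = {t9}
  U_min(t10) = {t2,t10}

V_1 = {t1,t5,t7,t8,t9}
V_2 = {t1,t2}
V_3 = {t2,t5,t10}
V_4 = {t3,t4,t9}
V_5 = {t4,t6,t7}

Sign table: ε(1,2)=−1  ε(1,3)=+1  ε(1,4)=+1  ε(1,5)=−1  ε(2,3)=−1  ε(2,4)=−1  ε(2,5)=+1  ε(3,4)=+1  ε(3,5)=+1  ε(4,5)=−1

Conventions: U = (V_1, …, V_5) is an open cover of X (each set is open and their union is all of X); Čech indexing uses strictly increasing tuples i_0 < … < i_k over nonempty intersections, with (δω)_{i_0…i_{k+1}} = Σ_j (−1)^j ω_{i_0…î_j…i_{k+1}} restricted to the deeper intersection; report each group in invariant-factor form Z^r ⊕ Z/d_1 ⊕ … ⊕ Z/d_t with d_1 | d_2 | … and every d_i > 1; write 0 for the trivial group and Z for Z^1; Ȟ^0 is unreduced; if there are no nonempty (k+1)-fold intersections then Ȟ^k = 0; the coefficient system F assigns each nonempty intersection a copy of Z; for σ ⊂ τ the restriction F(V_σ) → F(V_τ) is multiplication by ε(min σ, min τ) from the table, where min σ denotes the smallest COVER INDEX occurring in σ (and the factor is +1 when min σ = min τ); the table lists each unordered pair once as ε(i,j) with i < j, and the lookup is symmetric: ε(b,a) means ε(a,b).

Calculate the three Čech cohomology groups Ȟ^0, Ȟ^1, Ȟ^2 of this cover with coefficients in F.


nerve of the cover:
  V12={t1} V13={t5} V14={t9} V15={t7} V23={t2} V45={t4}
C dims 5,6; δ0: rk 4, SNF 1^4
Ȟ^0 = (5 − 4) − 0 = 1, so Ȟ^0 ≅ Z
Ȟ^1 = (6 − 0) − 4 = 2, so Ȟ^1 ≅ Z^2
Ȟ^2 = (0 − 0) − 0 = 0, so Ȟ^2 ≅ 0

Ȟ^0 = Z,  Ȟ^1 = Z^2,  Ȟ^2 = 0


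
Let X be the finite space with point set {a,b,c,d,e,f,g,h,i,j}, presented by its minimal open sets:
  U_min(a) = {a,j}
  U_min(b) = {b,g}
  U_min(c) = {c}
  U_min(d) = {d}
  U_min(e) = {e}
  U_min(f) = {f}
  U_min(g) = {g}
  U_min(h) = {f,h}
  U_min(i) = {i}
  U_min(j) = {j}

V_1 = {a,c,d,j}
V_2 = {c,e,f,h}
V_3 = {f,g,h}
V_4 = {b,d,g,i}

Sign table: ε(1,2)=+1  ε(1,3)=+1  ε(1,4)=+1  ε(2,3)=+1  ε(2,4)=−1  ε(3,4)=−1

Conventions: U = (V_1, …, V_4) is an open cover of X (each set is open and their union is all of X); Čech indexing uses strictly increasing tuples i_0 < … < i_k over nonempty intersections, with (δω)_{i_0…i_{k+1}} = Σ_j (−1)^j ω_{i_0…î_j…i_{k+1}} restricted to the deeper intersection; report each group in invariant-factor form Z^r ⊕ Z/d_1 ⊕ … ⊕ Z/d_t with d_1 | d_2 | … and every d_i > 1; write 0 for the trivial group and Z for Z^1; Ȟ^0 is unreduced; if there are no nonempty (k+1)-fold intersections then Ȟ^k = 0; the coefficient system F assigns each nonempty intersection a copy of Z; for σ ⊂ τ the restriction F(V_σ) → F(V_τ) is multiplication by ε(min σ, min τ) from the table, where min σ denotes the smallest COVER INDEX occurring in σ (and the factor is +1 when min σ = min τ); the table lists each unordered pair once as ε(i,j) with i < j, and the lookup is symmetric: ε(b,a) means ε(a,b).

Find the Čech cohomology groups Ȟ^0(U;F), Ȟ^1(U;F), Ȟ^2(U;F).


Ȟ^0 ≅ 0,  Ȟ^1 ≅ Z/2,  Ȟ^2 ≅ 0

intersection data:
  V12={c} V14={d} V23={f,h} V34={g}
C dims 4,4; δ0: rk 4, SNF 1^3·2
Ȟ^0 = (4 − 4) − 0 = 0, so Ȟ^0 ≅ 0
Ȟ^1 = (4 − 0) − 4 = 0 plus torsion [2], so Ȟ^1 ≅ Z/2
Ȟ^2 = (0 − 0) − 0 = 0, so Ȟ^2 ≅ 0


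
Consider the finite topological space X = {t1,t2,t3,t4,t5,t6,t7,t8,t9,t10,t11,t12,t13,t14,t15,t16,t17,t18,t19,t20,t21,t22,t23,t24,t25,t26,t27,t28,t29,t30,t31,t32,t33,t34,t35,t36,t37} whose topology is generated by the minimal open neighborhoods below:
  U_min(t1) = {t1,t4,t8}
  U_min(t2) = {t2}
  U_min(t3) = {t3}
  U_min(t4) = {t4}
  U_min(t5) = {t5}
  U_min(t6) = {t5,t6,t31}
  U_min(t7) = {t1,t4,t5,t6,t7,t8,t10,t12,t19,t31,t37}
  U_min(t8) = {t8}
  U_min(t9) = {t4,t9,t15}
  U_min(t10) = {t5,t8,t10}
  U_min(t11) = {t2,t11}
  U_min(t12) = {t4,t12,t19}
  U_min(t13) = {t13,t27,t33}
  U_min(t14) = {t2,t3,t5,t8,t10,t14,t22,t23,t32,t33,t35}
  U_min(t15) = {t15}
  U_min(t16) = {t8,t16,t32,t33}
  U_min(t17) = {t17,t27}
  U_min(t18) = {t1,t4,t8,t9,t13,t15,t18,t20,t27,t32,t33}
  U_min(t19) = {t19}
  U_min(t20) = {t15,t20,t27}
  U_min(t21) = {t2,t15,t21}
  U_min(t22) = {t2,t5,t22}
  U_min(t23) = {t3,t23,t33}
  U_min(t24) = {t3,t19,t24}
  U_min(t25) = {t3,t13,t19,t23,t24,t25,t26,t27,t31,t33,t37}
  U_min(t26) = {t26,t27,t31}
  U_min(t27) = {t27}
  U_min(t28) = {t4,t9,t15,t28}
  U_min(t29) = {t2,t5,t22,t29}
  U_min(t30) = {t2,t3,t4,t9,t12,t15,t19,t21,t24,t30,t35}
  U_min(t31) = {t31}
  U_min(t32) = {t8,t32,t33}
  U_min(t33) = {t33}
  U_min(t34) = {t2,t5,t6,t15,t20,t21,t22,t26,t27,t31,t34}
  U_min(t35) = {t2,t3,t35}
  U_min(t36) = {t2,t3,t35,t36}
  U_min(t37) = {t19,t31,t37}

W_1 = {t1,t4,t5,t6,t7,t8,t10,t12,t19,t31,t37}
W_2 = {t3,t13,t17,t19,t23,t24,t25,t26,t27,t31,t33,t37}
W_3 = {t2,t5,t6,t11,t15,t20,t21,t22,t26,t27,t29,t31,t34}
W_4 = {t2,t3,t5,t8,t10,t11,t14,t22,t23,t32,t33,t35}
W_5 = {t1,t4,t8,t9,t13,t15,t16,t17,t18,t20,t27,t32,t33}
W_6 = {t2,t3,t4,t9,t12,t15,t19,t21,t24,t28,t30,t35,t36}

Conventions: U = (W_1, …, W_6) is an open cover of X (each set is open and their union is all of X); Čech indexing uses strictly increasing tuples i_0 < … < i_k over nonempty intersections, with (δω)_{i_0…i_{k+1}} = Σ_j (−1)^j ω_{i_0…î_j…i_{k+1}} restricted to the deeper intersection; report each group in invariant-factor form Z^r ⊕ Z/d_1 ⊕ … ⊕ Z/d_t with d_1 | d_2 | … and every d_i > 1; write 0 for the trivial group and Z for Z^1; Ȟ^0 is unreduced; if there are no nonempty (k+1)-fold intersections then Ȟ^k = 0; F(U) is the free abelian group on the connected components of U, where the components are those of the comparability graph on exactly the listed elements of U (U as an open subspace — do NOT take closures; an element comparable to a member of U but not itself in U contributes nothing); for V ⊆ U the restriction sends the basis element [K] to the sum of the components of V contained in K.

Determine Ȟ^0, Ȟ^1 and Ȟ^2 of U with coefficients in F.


nonempty intersections:
  W12={t19,t31,t37} W13={t5,t6,t31} W14={t5,t8,t10} W15={t1,t4,t8} W16={t4,t12,t19} W23={t26,t27,t31} W24={t3,t23,t33} W25={t13,t17,t27,t33} W26={t3,t19,t24} W34={t2,t5,t11,t22} W35={t15,t20,t27} W36={t2,t15,t21} W45={t8,t32,t33} W46={t2,t3,t35} W56={t4,t9,t15}
  W123={t31} W126={t19} W134={t5} W145={t8} W156={t4} W235={t27} W245={t33} W246={t3} W346={t2} W356={t15}
components per intersection:
  W1: {t1,t4,t5,t6,t7,t8,t10,t12,t19,t31,t37}
  W2: {t3,t13,t17,t19,t23,t24,t25,t26,t27,t31,t33,t37}
  W3: {t2,t5,t6,t11,t15,t20,t21,t22,t26,t27,t29,t31,t34}
  W4: {t2,t3,t5,t8,t10,t11,t14,t22,t23,t32,t33,t35}
  W5: {t1,t4,t8,t9,t13,t15,t16,t17,t18,t20,t27,t32,t33}
  W6: {t2,t3,t4,t9,t12,t15,t19,t21,t24,t28,t30,t35,t36}
  W12: {t19,t31,t37}
  W13: {t5,t6,t31}
  W14: {t5,t8,t10}
  W15: {t1,t4,t8}
  W16: {t4,t12,t19}
  W23: {t26,t27,t31}
  W24: {t3,t23,t33}
  W25: {t13,t17,t27,t33}
  W26: {t3,t19,t24}
  W34: {t2,t5,t11,t22}
  W35: {t15,t20,t27}
  W36: {t2,t15,t21}
  W45: {t8,t32,t33}
  W46: {t2,t3,t35}
  W56: {t4,t9,t15}
  W123: {t31}
  W126: {t19}
  W134: {t5}
  W145: {t8}
  W156: {t4}
  W235: {t27}
  W245: {t33}
  W246: {t3}
  W346: {t2}
  W356: {t15}
C dims 6,15,10; δ0: rk 5, SNF 1^5; δ1: rk 10, SNF 1^9·2
Ȟ^0: (6−5)−0=1 ⇒ Z
Ȟ^1: (15−10)−5=0 ⇒ 0
Ȟ^2: (10−0)−10=0 plus torsion [2] ⇒ Z/2

Ȟ^0(U;F) ≅ Z, Ȟ^1(U;F) ≅ 0, Ȟ^2(U;F) ≅ Z/2
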